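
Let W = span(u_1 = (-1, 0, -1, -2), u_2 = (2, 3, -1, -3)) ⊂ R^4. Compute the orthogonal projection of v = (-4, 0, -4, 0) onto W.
proj_W(v) = (-332/113, -192/113, -140/113, -216/113)

Set up U = [u_1 | ... | u_2] ∈ R^(4×2). The projector onto W = col(U) is P = U (U^T U)^(-1) U^T.
Compute U^T U =
  [6, 5]
  [5, 23],
and U^T v = (8, -4).
Solve U^T U · c = U^T v for the coefficients: c = (204/113, -64/113). The projection is proj_W(v) = U c.
Check: (v - proj_W(v)) · u_1 = 0  (should be 0).
Check: (v - proj_W(v)) · u_2 = 0  (should be 0).
Result: proj_W(v) = (-332/113, -192/113, -140/113, -216/113).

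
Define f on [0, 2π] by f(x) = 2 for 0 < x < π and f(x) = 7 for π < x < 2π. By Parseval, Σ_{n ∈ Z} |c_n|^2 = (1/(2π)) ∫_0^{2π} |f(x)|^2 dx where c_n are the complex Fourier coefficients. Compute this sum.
Σ |c_n|^2 = 53/2

Parseval equates the L^2 energy of f (normalised by 1/(2π)) with the ℓ^2 sum of its Fourier coefficients: (1/(2π)) ∫_0^{2π} |f|^2 = Σ |c_n|^2.
Compute the left side: (1/(2π)) [∫_0^π 2^2 dx + ∫_π^{2π} 7^2 dx] = (1/(2π)) · (4π + 49π) = (4 + 49)/2 = 53/2.
So Σ_{n ∈ Z} |c_n|^2 = 53/2.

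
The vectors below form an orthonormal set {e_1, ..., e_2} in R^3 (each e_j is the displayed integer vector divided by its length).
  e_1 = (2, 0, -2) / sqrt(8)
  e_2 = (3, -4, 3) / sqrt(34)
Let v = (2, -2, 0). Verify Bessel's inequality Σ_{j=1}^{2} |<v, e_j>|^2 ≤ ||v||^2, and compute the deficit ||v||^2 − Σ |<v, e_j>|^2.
Σ |<v, e_j>|^2 = 132/17; ||v||^2 = 8; deficit = 4/17

Write each e_j = u_j / sqrt(<u_j, u_j>) where u_j is the displayed integer vector. Then <v, e_j> = <v, u_j> / sqrt(<u_j, u_j>), so |<v, e_j>|^2 = <v, u_j>^2 / <u_j, u_j>.
Coefficients: <v, e_1> = 4/sqrt(8), <v, e_2> = 14/sqrt(34).
Square and sum: Σ |<v, e_j>|^2 = 132/17.
Compute ||v||^2 = v·v = 8.
Deficit = 8 − 132/17 = 4/17 ≥ 0, confirming Bessel's inequality. (The deficit equals ||v − Σ <v,e_j> e_j||^2, the squared distance from v to span{e_j}.)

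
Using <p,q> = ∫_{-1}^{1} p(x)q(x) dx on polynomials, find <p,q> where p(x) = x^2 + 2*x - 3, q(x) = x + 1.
<p,q> = -4

Expand the product: p(x)·q(x) = x^3 + 3*x^2 - x - 3.
∫_{-1}^{1} of each monomial x^k gives [2/(k+1) if k even, 0 if k odd]. Integrating term-by-term (or equivalently evaluating the antiderivative F(x) = x^4/4 + x^3 - x^2/2 - 3*x at the endpoints):
  F(1) − F(−1) = -9/4 − (7/4) = -4.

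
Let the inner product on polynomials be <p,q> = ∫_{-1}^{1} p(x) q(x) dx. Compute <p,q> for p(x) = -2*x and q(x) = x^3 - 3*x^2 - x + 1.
<p,q> = 8/15

Expand the product: p(x)·q(x) = -2*x^4 + 6*x^3 + 2*x^2 - 2*x.
∫_{-1}^{1} of each monomial x^k gives [2/(k+1) if k even, 0 if k odd]. Integrating term-by-term (or equivalently evaluating the antiderivative F(x) = -2*x^5/5 + 3*x^4/2 + 2*x^3/3 - x^2 at the endpoints):
  F(1) − F(−1) = 23/30 − (7/30) = 8/15.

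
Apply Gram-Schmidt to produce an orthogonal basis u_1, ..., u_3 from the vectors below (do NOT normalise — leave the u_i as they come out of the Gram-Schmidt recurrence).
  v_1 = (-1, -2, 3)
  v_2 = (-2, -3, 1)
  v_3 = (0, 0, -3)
Orthogonal basis:
  u_1 = (-1, -2, 3)
  u_2 = (-17/14, -10/7, -19/14)
  u_3 = (7/25, -1/5, -1/25)

Apply the Gram-Schmidt recurrence
  u_1 = v_1
  u_i = v_i − Σ_{j<i} ((v_i · u_j) / (u_j · u_j)) · u_j.

Step by step this gives:
  u_1 = (-1, -2, 3)
  u_2 = (-17/14, -10/7, -19/14)
  u_3 = (7/25, -1/5, -1/25)

Orthogonality check:
  u_2 · u_1 = 0 (should be 0)
  u_3 · u_1 = 0 (should be 0)
  u_3 · u_2 = 0 (should be 0)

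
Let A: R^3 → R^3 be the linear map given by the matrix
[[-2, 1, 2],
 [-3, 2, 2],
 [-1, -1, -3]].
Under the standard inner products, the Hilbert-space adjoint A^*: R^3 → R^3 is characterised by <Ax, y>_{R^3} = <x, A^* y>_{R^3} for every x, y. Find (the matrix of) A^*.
A^* = A^T =
[[-2, -3, -1],
 [1, 2, -1],
 [2, 2, -3]]

For real matrices with standard dot products, the defining identity <Ax, y> = <x, A^* y> gives (Ax)^T y = x^T (A^*) y, i.e. x^T A^T y = x^T (A^*) y. Since this holds for all x, y, we must have A^* = A^T. Therefore
A^* =
[[-2, -3, -1],
 [1, 2, -1],
 [2, 2, -3]].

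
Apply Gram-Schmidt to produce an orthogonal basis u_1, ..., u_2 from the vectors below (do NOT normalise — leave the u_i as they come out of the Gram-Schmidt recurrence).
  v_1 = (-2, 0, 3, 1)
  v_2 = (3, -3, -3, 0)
Orthogonal basis:
  u_1 = (-2, 0, 3, 1)
  u_2 = (6/7, -3, 3/14, 15/14)

Apply the Gram-Schmidt recurrence
  u_1 = v_1
  u_i = v_i − Σ_{j<i} ((v_i · u_j) / (u_j · u_j)) · u_j.

Step by step this gives:
  u_1 = (-2, 0, 3, 1)
  u_2 = (6/7, -3, 3/14, 15/14)

Orthogonality check:
  u_2 · u_1 = 0 (should be 0)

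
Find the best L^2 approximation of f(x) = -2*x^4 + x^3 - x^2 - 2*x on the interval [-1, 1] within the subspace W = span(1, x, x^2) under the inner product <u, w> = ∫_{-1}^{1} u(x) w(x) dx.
g(x) = -19*x^2/7 - 7*x/5 + 6/35

The best approximation g ∈ W is the orthogonal projection of f onto W. Writing g = a_0 + a_1 x + a_2 x^2, the coefficients solve the normal equations G · a = b where
  G_{ij} = <φ_i, φ_j> and b_i = <f, φ_i>, with φ_0 = 1, φ_1 = x, φ_2 = x^2.
G =
  [2, 0, 2/3]
  [0, 2/3, 0]
  [2/3, 0, 2/5],
b = (-22/15, -14/15, -34/35).
Solving gives a_0 = 6/35, a_1 = -7/5, a_2 = -19/7, so
  g(x) = -19*x^2/7 - 7*x/5 + 6/35.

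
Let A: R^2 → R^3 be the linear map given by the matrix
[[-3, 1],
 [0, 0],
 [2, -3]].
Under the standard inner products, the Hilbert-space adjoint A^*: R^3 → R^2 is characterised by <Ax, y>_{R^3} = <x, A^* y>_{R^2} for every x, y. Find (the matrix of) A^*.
A^* = A^T =
[[-3, 0, 2],
 [1, 0, -3]]

For real matrices with standard dot products, the defining identity <Ax, y> = <x, A^* y> gives (Ax)^T y = x^T (A^*) y, i.e. x^T A^T y = x^T (A^*) y. Since this holds for all x, y, we must have A^* = A^T. Therefore
A^* =
[[-3, 0, 2],
 [1, 0, -3]].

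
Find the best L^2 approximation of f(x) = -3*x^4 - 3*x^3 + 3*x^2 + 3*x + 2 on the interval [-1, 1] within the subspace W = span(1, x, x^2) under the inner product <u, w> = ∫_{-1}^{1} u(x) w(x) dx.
g(x) = 3*x^2/7 + 6*x/5 + 79/35

The best approximation g ∈ W is the orthogonal projection of f onto W. Writing g = a_0 + a_1 x + a_2 x^2, the coefficients solve the normal equations G · a = b where
  G_{ij} = <φ_i, φ_j> and b_i = <f, φ_i>, with φ_0 = 1, φ_1 = x, φ_2 = x^2.
G =
  [2, 0, 2/3]
  [0, 2/3, 0]
  [2/3, 0, 2/5],
b = (24/5, 4/5, 176/105).
Solving gives a_0 = 79/35, a_1 = 6/5, a_2 = 3/7, so
  g(x) = 3*x^2/7 + 6*x/5 + 79/35.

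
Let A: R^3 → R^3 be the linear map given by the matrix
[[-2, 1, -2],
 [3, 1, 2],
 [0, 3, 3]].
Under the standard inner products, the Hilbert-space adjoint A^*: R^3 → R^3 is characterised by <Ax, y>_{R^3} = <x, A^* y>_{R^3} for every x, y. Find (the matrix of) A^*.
A^* = A^T =
[[-2, 3, 0],
 [1, 1, 3],
 [-2, 2, 3]]

For real matrices with standard dot products, the defining identity <Ax, y> = <x, A^* y> gives (Ax)^T y = x^T (A^*) y, i.e. x^T A^T y = x^T (A^*) y. Since this holds for all x, y, we must have A^* = A^T. Therefore
A^* =
[[-2, 3, 0],
 [1, 1, 3],
 [-2, 2, 3]].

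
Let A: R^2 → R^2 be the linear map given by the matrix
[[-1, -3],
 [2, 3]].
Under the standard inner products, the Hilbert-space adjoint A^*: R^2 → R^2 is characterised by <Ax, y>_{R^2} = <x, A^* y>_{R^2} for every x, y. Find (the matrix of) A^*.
A^* = A^T =
[[-1, 2],
 [-3, 3]]

For real matrices with standard dot products, the defining identity <Ax, y> = <x, A^* y> gives (Ax)^T y = x^T (A^*) y, i.e. x^T A^T y = x^T (A^*) y. Since this holds for all x, y, we must have A^* = A^T. Therefore
A^* =
[[-1, 2],
 [-3, 3]].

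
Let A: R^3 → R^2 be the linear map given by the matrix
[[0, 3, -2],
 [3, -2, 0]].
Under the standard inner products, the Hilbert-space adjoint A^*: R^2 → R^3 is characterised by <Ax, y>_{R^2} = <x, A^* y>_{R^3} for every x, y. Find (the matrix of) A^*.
A^* = A^T =
[[0, 3],
 [3, -2],
 [-2, 0]]

For real matrices with standard dot products, the defining identity <Ax, y> = <x, A^* y> gives (Ax)^T y = x^T (A^*) y, i.e. x^T A^T y = x^T (A^*) y. Since this holds for all x, y, we must have A^* = A^T. Therefore
A^* =
[[0, 3],
 [3, -2],
 [-2, 0]].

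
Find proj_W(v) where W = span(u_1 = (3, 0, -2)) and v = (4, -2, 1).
proj_W(v) = (30/13, 0, -20/13)

Set up U = [u_1 | ... | u_1] ∈ R^(3×1). The projector onto W = col(U) is P = U (U^T U)^(-1) U^T.
Compute U^T U =
  [13],
and U^T v = (10).
Solve U^T U · c = U^T v for the coefficients: c = (10/13). The projection is proj_W(v) = U c.
Check: (v - proj_W(v)) · u_1 = 0  (should be 0).
Result: proj_W(v) = (30/13, 0, -20/13).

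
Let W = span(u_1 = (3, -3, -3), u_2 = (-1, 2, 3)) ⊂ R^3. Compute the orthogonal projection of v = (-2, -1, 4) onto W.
proj_W(v) = (-2/3, 5/3, 8/3)

Set up U = [u_1 | ... | u_2] ∈ R^(3×2). The projector onto W = col(U) is P = U (U^T U)^(-1) U^T.
Compute U^T U =
  [27, -18]
  [-18, 14],
and U^T v = (-15, 12).
Solve U^T U · c = U^T v for the coefficients: c = (1/9, 1). The projection is proj_W(v) = U c.
Check: (v - proj_W(v)) · u_1 = 0  (should be 0).
Check: (v - proj_W(v)) · u_2 = 0  (should be 0).
Result: proj_W(v) = (-2/3, 5/3, 8/3).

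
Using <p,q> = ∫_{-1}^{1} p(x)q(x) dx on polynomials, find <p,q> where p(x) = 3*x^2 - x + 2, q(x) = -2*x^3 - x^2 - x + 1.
<p,q> = 74/15

Expand the product: p(x)·q(x) = -6*x^5 - x^4 - 6*x^3 + 2*x^2 - 3*x + 2.
∫_{-1}^{1} of each monomial x^k gives [2/(k+1) if k even, 0 if k odd]. Integrating term-by-term (or equivalently evaluating the antiderivative F(x) = -x^6 - x^5/5 - 3*x^4/2 + 2*x^3/3 - 3*x^2/2 + 2*x at the endpoints):
  F(1) − F(−1) = -23/15 − (-97/15) = 74/15.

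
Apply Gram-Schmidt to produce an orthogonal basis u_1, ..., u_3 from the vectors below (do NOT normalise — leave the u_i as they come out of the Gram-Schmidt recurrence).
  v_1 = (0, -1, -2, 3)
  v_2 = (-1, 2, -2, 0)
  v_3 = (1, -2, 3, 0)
Orthogonal basis:
  u_1 = (0, -1, -2, 3)
  u_2 = (-1, 15/7, -12/7, -3/7)
  u_3 = (-12/61, 17/61, 23/61, 21/61)

Apply the Gram-Schmidt recurrence
  u_1 = v_1
  u_i = v_i − Σ_{j<i} ((v_i · u_j) / (u_j · u_j)) · u_j.

Step by step this gives:
  u_1 = (0, -1, -2, 3)
  u_2 = (-1, 15/7, -12/7, -3/7)
  u_3 = (-12/61, 17/61, 23/61, 21/61)

Orthogonality check:
  u_2 · u_1 = 0 (should be 0)
  u_3 · u_1 = 0 (should be 0)
  u_3 · u_2 = 0 (should be 0)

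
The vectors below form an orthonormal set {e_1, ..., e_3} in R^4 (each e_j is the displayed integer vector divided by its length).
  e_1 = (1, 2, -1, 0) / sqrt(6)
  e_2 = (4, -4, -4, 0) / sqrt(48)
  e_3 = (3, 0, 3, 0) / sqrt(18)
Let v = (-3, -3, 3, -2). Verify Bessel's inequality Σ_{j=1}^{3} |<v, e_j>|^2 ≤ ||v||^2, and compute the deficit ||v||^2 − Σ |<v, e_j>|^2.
Σ |<v, e_j>|^2 = 27; ||v||^2 = 31; deficit = 4

Write each e_j = u_j / sqrt(<u_j, u_j>) where u_j is the displayed integer vector. Then <v, e_j> = <v, u_j> / sqrt(<u_j, u_j>), so |<v, e_j>|^2 = <v, u_j>^2 / <u_j, u_j>.
Coefficients: <v, e_1> = -12/sqrt(6), <v, e_2> = -12/sqrt(48), <v, e_3> = 0/sqrt(18).
Square and sum: Σ |<v, e_j>|^2 = 27.
Compute ||v||^2 = v·v = 31.
Deficit = 31 − 27 = 4 ≥ 0, confirming Bessel's inequality. (The deficit equals ||v − Σ <v,e_j> e_j||^2, the squared distance from v to span{e_j}.)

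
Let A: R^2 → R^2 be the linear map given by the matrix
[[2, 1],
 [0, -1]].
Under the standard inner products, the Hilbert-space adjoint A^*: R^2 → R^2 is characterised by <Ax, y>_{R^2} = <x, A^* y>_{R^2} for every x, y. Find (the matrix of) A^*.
A^* = A^T =
[[2, 0],
 [1, -1]]

For real matrices with standard dot products, the defining identity <Ax, y> = <x, A^* y> gives (Ax)^T y = x^T (A^*) y, i.e. x^T A^T y = x^T (A^*) y. Since this holds for all x, y, we must have A^* = A^T. Therefore
A^* =
[[2, 0],
 [1, -1]].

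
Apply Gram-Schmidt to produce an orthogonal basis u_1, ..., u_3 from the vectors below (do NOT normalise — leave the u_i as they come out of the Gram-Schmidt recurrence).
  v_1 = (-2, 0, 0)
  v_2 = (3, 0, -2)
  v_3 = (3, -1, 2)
Orthogonal basis:
  u_1 = (-2, 0, 0)
  u_2 = (0, 0, -2)
  u_3 = (0, -1, 0)

Apply the Gram-Schmidt recurrence
  u_1 = v_1
  u_i = v_i − Σ_{j<i} ((v_i · u_j) / (u_j · u_j)) · u_j.

Step by step this gives:
  u_1 = (-2, 0, 0)
  u_2 = (0, 0, -2)
  u_3 = (0, -1, 0)

Orthogonality check:
  u_2 · u_1 = 0 (should be 0)
  u_3 · u_1 = 0 (should be 0)
  u_3 · u_2 = 0 (should be 0)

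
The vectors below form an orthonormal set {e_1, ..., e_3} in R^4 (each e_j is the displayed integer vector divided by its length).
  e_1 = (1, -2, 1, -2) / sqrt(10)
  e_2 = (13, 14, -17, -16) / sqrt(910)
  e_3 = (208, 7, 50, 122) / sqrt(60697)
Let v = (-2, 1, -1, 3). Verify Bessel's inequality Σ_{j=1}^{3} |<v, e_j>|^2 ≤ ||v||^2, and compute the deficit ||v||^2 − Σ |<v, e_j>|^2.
Σ |<v, e_j>|^2 = 9521/667; ||v||^2 = 15; deficit = 484/667

Write each e_j = u_j / sqrt(<u_j, u_j>) where u_j is the displayed integer vector. Then <v, e_j> = <v, u_j> / sqrt(<u_j, u_j>), so |<v, e_j>|^2 = <v, u_j>^2 / <u_j, u_j>.
Coefficients: <v, e_1> = -11/sqrt(10), <v, e_2> = -43/sqrt(910), <v, e_3> = -93/sqrt(60697).
Square and sum: Σ |<v, e_j>|^2 = 9521/667.
Compute ||v||^2 = v·v = 15.
Deficit = 15 − 9521/667 = 484/667 ≥ 0, confirming Bessel's inequality. (The deficit equals ||v − Σ <v,e_j> e_j||^2, the squared distance from v to span{e_j}.)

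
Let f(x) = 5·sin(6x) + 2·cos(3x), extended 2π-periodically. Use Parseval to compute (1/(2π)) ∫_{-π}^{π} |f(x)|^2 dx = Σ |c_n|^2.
Σ |c_n|^2 = 29/2

Expand |f|^2 and use orthogonality of {sin(nx), cos(mx)} on [-π, π]:
  ∫_{-π}^{π} sin(nx)^2 dx = π, ∫ cos(mx)^2 dx = π, and cross terms integrate to 0.
So ∫_{-π}^{π} f(x)^2 dx = 5^2 · π + 2^2 · π = (25 + 4)π.
Divide by 2π: (25 + 4)/2 = 29/2.
By Parseval, this equals Σ |c_n|^2.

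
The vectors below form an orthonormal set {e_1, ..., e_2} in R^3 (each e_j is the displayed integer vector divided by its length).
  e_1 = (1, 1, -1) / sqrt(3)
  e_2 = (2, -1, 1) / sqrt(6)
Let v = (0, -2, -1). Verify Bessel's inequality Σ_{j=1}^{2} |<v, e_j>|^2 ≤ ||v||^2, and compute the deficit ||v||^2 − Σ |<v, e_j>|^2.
Σ |<v, e_j>|^2 = 1/2; ||v||^2 = 5; deficit = 9/2

Write each e_j = u_j / sqrt(<u_j, u_j>) where u_j is the displayed integer vector. Then <v, e_j> = <v, u_j> / sqrt(<u_j, u_j>), so |<v, e_j>|^2 = <v, u_j>^2 / <u_j, u_j>.
Coefficients: <v, e_1> = -1/sqrt(3), <v, e_2> = 1/sqrt(6).
Square and sum: Σ |<v, e_j>|^2 = 1/2.
Compute ||v||^2 = v·v = 5.
Deficit = 5 − 1/2 = 9/2 ≥ 0, confirming Bessel's inequality. (The deficit equals ||v − Σ <v,e_j> e_j||^2, the squared distance from v to span{e_j}.)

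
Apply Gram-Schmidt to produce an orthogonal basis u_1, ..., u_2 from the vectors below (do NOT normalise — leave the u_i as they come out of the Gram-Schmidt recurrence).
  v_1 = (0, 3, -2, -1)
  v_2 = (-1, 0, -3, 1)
Orthogonal basis:
  u_1 = (0, 3, -2, -1)
  u_2 = (-1, -15/14, -16/7, 19/14)

Apply the Gram-Schmidt recurrence
  u_1 = v_1
  u_i = v_i − Σ_{j<i} ((v_i · u_j) / (u_j · u_j)) · u_j.

Step by step this gives:
  u_1 = (0, 3, -2, -1)
  u_2 = (-1, -15/14, -16/7, 19/14)

Orthogonality check:
  u_2 · u_1 = 0 (should be 0)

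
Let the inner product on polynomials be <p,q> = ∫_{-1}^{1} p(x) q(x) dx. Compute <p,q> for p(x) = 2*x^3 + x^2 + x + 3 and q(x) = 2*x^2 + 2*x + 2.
<p,q> = 316/15

Expand the product: p(x)·q(x) = 4*x^5 + 6*x^4 + 8*x^3 + 10*x^2 + 8*x + 6.
∫_{-1}^{1} of each monomial x^k gives [2/(k+1) if k even, 0 if k odd]. Integrating term-by-term (or equivalently evaluating the antiderivative F(x) = 2*x^6/3 + 6*x^5/5 + 2*x^4 + 10*x^3/3 + 4*x^2 + 6*x at the endpoints):
  F(1) − F(−1) = 86/5 − (-58/15) = 316/15.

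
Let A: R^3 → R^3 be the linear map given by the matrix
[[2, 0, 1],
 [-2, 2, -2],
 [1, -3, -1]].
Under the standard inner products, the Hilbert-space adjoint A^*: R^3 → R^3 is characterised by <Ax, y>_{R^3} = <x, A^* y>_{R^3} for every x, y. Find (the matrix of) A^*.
A^* = A^T =
[[2, -2, 1],
 [0, 2, -3],
 [1, -2, -1]]

For real matrices with standard dot products, the defining identity <Ax, y> = <x, A^* y> gives (Ax)^T y = x^T (A^*) y, i.e. x^T A^T y = x^T (A^*) y. Since this holds for all x, y, we must have A^* = A^T. Therefore
A^* =
[[2, -2, 1],
 [0, 2, -3],
 [1, -2, -1]].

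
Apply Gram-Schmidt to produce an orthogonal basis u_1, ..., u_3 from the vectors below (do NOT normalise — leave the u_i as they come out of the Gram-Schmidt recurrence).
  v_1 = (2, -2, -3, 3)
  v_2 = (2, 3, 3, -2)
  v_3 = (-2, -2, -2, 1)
Orthogonal basis:
  u_1 = (2, -2, -3, 3)
  u_2 = (43/13, 22/13, 27/26, -1/26)
  u_3 = (0, 3/43, -5/43, -3/43)

Apply the Gram-Schmidt recurrence
  u_1 = v_1
  u_i = v_i − Σ_{j<i} ((v_i · u_j) / (u_j · u_j)) · u_j.

Step by step this gives:
  u_1 = (2, -2, -3, 3)
  u_2 = (43/13, 22/13, 27/26, -1/26)
  u_3 = (0, 3/43, -5/43, -3/43)

Orthogonality check:
  u_2 · u_1 = 0 (should be 0)
  u_3 · u_1 = 0 (should be 0)
  u_3 · u_2 = 0 (should be 0)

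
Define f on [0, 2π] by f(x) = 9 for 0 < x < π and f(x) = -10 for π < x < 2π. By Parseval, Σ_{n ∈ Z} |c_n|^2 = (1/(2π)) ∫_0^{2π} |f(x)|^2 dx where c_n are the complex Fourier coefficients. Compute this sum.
Σ |c_n|^2 = 181/2

Parseval equates the L^2 energy of f (normalised by 1/(2π)) with the ℓ^2 sum of its Fourier coefficients: (1/(2π)) ∫_0^{2π} |f|^2 = Σ |c_n|^2.
Compute the left side: (1/(2π)) [∫_0^π 9^2 dx + ∫_π^{2π} (-10)^2 dx] = (1/(2π)) · (81π + 100π) = (81 + 100)/2 = 181/2.
So Σ_{n ∈ Z} |c_n|^2 = 181/2.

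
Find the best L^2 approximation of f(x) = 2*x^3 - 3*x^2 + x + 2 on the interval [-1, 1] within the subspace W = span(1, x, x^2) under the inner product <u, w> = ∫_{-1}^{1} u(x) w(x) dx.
g(x) = -3*x^2 + 11*x/5 + 2

The best approximation g ∈ W is the orthogonal projection of f onto W. Writing g = a_0 + a_1 x + a_2 x^2, the coefficients solve the normal equations G · a = b where
  G_{ij} = <φ_i, φ_j> and b_i = <f, φ_i>, with φ_0 = 1, φ_1 = x, φ_2 = x^2.
G =
  [2, 0, 2/3]
  [0, 2/3, 0]
  [2/3, 0, 2/5],
b = (2, 22/15, 2/15).
Solving gives a_0 = 2, a_1 = 11/5, a_2 = -3, so
  g(x) = -3*x^2 + 11*x/5 + 2.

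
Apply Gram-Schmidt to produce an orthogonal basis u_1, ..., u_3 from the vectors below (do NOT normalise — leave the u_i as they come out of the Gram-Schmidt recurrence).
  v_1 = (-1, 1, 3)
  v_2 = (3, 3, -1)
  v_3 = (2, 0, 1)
Orthogonal basis:
  u_1 = (-1, 1, 3)
  u_2 = (30/11, 36/11, -2/11)
  u_3 = (13/10, -26/25, 39/50)

Apply the Gram-Schmidt recurrence
  u_1 = v_1
  u_i = v_i − Σ_{j<i} ((v_i · u_j) / (u_j · u_j)) · u_j.

Step by step this gives:
  u_1 = (-1, 1, 3)
  u_2 = (30/11, 36/11, -2/11)
  u_3 = (13/10, -26/25, 39/50)

Orthogonality check:
  u_2 · u_1 = 0 (should be 0)
  u_3 · u_1 = 0 (should be 0)
  u_3 · u_2 = 0 (should be 0)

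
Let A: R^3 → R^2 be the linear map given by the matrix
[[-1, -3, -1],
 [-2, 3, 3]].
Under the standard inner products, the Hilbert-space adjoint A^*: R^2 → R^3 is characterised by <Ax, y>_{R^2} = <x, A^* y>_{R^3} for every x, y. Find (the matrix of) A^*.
A^* = A^T =
[[-1, -2],
 [-3, 3],
 [-1, 3]]

For real matrices with standard dot products, the defining identity <Ax, y> = <x, A^* y> gives (Ax)^T y = x^T (A^*) y, i.e. x^T A^T y = x^T (A^*) y. Since this holds for all x, y, we must have A^* = A^T. Therefore
A^* =
[[-1, -2],
 [-3, 3],
 [-1, 3]].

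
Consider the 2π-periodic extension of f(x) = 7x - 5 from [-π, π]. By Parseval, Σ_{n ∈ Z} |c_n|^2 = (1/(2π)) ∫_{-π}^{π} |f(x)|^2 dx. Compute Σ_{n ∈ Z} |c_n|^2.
Σ |c_n|^2 = 49π^2/3 + 25

Expand and integrate term by term over [-π, π]:
  ∫ (7x)^2 dx = 49·(2π^3/3); ∫ 2·7·(-5)·x dx = 0 (odd integrand); ∫ (-5)^2 dx = 25·2π.
So (1/(2π)) ∫_{-π}^{π} (7x - 5)^2 dx = 49π^2/3 + 25 = 49π^2/3 + 25.
Parseval ⇒ Σ |c_n|^2 = 49π^2/3 + 25.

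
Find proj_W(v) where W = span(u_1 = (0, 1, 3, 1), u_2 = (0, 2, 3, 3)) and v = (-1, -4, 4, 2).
proj_W(v) = (0, 10/23, 75/23, -5/23)

Set up U = [u_1 | ... | u_2] ∈ R^(4×2). The projector onto W = col(U) is P = U (U^T U)^(-1) U^T.
Compute U^T U =
  [11, 14]
  [14, 22],
and U^T v = (10, 10).
Solve U^T U · c = U^T v for the coefficients: c = (40/23, -15/23). The projection is proj_W(v) = U c.
Check: (v - proj_W(v)) · u_1 = 0  (should be 0).
Check: (v - proj_W(v)) · u_2 = 0  (should be 0).
Result: proj_W(v) = (0, 10/23, 75/23, -5/23).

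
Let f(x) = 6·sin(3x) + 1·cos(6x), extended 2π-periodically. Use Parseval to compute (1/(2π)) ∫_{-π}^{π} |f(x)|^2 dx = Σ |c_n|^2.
Σ |c_n|^2 = 37/2

Expand |f|^2 and use orthogonality of {sin(nx), cos(mx)} on [-π, π]:
  ∫_{-π}^{π} sin(nx)^2 dx = π, ∫ cos(mx)^2 dx = π, and cross terms integrate to 0.
So ∫_{-π}^{π} f(x)^2 dx = 6^2 · π + 1^2 · π = (36 + 1)π.
Divide by 2π: (36 + 1)/2 = 37/2.
By Parseval, this equals Σ |c_n|^2.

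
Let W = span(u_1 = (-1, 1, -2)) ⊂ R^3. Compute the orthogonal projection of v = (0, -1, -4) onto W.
proj_W(v) = (-7/6, 7/6, -7/3)

Set up U = [u_1 | ... | u_1] ∈ R^(3×1). The projector onto W = col(U) is P = U (U^T U)^(-1) U^T.
Compute U^T U =
  [6],
and U^T v = (7).
Solve U^T U · c = U^T v for the coefficients: c = (7/6). The projection is proj_W(v) = U c.
Check: (v - proj_W(v)) · u_1 = 0  (should be 0).
Result: proj_W(v) = (-7/6, 7/6, -7/3).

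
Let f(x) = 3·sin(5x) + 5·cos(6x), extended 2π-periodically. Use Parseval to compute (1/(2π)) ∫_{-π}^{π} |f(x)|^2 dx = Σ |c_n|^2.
Σ |c_n|^2 = 17

Expand |f|^2 and use orthogonality of {sin(nx), cos(mx)} on [-π, π]:
  ∫_{-π}^{π} sin(nx)^2 dx = π, ∫ cos(mx)^2 dx = π, and cross terms integrate to 0.
So ∫_{-π}^{π} f(x)^2 dx = 3^2 · π + 5^2 · π = (9 + 25)π.
Divide by 2π: (9 + 25)/2 = 17.
By Parseval, this equals Σ |c_n|^2.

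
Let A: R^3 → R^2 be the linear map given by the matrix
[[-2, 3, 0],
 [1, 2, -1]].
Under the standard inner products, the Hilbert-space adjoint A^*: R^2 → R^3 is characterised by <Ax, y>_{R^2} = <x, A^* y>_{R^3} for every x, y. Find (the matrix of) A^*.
A^* = A^T =
[[-2, 1],
 [3, 2],
 [0, -1]]

For real matrices with standard dot products, the defining identity <Ax, y> = <x, A^* y> gives (Ax)^T y = x^T (A^*) y, i.e. x^T A^T y = x^T (A^*) y. Since this holds for all x, y, we must have A^* = A^T. Therefore
A^* =
[[-2, 1],
 [3, 2],
 [0, -1]].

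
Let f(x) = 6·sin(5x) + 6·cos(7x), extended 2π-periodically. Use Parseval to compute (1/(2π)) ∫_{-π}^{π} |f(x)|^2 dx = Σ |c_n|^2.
Σ |c_n|^2 = 36

Expand |f|^2 and use orthogonality of {sin(nx), cos(mx)} on [-π, π]:
  ∫_{-π}^{π} sin(nx)^2 dx = π, ∫ cos(mx)^2 dx = π, and cross terms integrate to 0.
So ∫_{-π}^{π} f(x)^2 dx = 6^2 · π + 6^2 · π = (36 + 36)π.
Divide by 2π: (36 + 36)/2 = 36.
By Parseval, this equals Σ |c_n|^2.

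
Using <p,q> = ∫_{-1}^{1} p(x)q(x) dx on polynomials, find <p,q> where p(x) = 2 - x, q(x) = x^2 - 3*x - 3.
<p,q> = -26/3

Expand the product: p(x)·q(x) = -x^3 + 5*x^2 - 3*x - 6.
∫_{-1}^{1} of each monomial x^k gives [2/(k+1) if k even, 0 if k odd]. Integrating term-by-term (or equivalently evaluating the antiderivative F(x) = -x^4/4 + 5*x^3/3 - 3*x^2/2 - 6*x at the endpoints):
  F(1) − F(−1) = -73/12 − (31/12) = -26/3.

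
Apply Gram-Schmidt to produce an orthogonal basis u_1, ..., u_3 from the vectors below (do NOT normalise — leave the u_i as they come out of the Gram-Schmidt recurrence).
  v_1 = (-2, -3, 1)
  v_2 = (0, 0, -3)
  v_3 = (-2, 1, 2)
Orthogonal basis:
  u_1 = (-2, -3, 1)
  u_2 = (-3/7, -9/14, -39/14)
  u_3 = (-24/13, 16/13, 0)

Apply the Gram-Schmidt recurrence
  u_1 = v_1
  u_i = v_i − Σ_{j<i} ((v_i · u_j) / (u_j · u_j)) · u_j.

Step by step this gives:
  u_1 = (-2, -3, 1)
  u_2 = (-3/7, -9/14, -39/14)
  u_3 = (-24/13, 16/13, 0)

Orthogonality check:
  u_2 · u_1 = 0 (should be 0)
  u_3 · u_1 = 0 (should be 0)
  u_3 · u_2 = 0 (should be 0)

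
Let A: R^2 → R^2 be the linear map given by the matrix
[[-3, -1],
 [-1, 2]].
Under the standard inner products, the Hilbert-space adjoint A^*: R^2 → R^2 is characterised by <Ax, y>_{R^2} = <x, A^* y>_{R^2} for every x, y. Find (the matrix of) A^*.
A^* = A^T =
[[-3, -1],
 [-1, 2]]

For real matrices with standard dot products, the defining identity <Ax, y> = <x, A^* y> gives (Ax)^T y = x^T (A^*) y, i.e. x^T A^T y = x^T (A^*) y. Since this holds for all x, y, we must have A^* = A^T. Therefore
A^* =
[[-3, -1],
 [-1, 2]].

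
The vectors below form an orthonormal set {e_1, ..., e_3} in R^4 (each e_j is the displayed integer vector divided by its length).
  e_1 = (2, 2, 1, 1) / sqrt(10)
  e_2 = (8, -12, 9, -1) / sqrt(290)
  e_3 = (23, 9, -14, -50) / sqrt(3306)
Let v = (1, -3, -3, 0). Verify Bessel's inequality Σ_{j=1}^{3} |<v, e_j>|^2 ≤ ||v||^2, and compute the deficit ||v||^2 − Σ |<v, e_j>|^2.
Σ |<v, e_j>|^2 = 19/3; ||v||^2 = 19; deficit = 38/3

Write each e_j = u_j / sqrt(<u_j, u_j>) where u_j is the displayed integer vector. Then <v, e_j> = <v, u_j> / sqrt(<u_j, u_j>), so |<v, e_j>|^2 = <v, u_j>^2 / <u_j, u_j>.
Coefficients: <v, e_1> = -7/sqrt(10), <v, e_2> = 17/sqrt(290), <v, e_3> = 38/sqrt(3306).
Square and sum: Σ |<v, e_j>|^2 = 19/3.
Compute ||v||^2 = v·v = 19.
Deficit = 19 − 19/3 = 38/3 ≥ 0, confirming Bessel's inequality. (The deficit equals ||v − Σ <v,e_j> e_j||^2, the squared distance from v to span{e_j}.)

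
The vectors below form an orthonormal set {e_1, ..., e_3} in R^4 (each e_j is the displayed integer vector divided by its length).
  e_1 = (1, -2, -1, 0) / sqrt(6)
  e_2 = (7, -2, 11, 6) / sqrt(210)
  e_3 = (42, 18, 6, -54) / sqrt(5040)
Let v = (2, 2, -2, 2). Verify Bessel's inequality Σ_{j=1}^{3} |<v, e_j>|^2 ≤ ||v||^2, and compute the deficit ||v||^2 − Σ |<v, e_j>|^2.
Σ |<v, e_j>|^2 = 0; ||v||^2 = 16; deficit = 16

Write each e_j = u_j / sqrt(<u_j, u_j>) where u_j is the displayed integer vector. Then <v, e_j> = <v, u_j> / sqrt(<u_j, u_j>), so |<v, e_j>|^2 = <v, u_j>^2 / <u_j, u_j>.
Coefficients: <v, e_1> = 0/sqrt(6), <v, e_2> = 0/sqrt(210), <v, e_3> = 0/sqrt(5040).
Square and sum: Σ |<v, e_j>|^2 = 0.
Compute ||v||^2 = v·v = 16.
Deficit = 16 − 0 = 16 ≥ 0, confirming Bessel's inequality. (The deficit equals ||v − Σ <v,e_j> e_j||^2, the squared distance from v to span{e_j}.)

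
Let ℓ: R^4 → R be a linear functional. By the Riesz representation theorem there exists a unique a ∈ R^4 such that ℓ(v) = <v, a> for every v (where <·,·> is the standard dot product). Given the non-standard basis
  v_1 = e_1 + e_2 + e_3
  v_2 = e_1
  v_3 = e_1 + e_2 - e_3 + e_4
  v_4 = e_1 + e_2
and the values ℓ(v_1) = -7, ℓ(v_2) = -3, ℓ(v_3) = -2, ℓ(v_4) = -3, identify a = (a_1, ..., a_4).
a = (-3, 0, -4, -3)

Write a = (a_1, ..., a_4) in the standard basis. For each basis vector v_i, ℓ(v_i) = <v_i, a> is a linear equation in the a_j's. Collect the n equations into a matrix system V a = ℓ, where row i of V is v_i (expressed in the standard basis). Since V is invertible (lower-triangular with 1s on the diagonal, up to permutation), solve by back-substitution:
  V =
[[1, 1, 1, 0],
 [1, 0, 0, 0],
 [1, 1, -1, 1],
 [1, 1, 0, 0]]
  V a = (-7, -3, -2, -3)
Solving gives a = (-3, 0, -4, -3).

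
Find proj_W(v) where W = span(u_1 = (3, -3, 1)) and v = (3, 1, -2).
proj_W(v) = (12/19, -12/19, 4/19)

Set up U = [u_1 | ... | u_1] ∈ R^(3×1). The projector onto W = col(U) is P = U (U^T U)^(-1) U^T.
Compute U^T U =
  [19],
and U^T v = (4).
Solve U^T U · c = U^T v for the coefficients: c = (4/19). The projection is proj_W(v) = U c.
Check: (v - proj_W(v)) · u_1 = 0  (should be 0).
Result: proj_W(v) = (12/19, -12/19, 4/19).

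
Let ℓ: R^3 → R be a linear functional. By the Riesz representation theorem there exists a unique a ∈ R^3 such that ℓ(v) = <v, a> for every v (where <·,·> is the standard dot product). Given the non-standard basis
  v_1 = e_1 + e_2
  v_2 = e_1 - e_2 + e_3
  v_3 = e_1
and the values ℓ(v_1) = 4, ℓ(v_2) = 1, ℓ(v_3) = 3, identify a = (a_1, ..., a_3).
a = (3, 1, -1)

Write a = (a_1, ..., a_3) in the standard basis. For each basis vector v_i, ℓ(v_i) = <v_i, a> is a linear equation in the a_j's. Collect the n equations into a matrix system V a = ℓ, where row i of V is v_i (expressed in the standard basis). Since V is invertible (lower-triangular with 1s on the diagonal, up to permutation), solve by back-substitution:
  V =
[[1, 1, 0],
 [1, -1, 1],
 [1, 0, 0]]
  V a = (4, 1, 3)
Solving gives a = (3, 1, -1).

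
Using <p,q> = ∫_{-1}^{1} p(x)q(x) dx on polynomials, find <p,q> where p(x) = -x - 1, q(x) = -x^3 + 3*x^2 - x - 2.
<p,q> = 46/15

Expand the product: p(x)·q(x) = x^4 - 2*x^3 - 2*x^2 + 3*x + 2.
∫_{-1}^{1} of each monomial x^k gives [2/(k+1) if k even, 0 if k odd]. Integrating term-by-term (or equivalently evaluating the antiderivative F(x) = x^5/5 - x^4/2 - 2*x^3/3 + 3*x^2/2 + 2*x at the endpoints):
  F(1) − F(−1) = 38/15 − (-8/15) = 46/15.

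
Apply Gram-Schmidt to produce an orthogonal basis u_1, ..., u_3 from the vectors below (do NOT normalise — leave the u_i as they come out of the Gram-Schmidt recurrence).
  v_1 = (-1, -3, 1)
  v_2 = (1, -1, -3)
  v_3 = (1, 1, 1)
Orthogonal basis:
  u_1 = (-1, -3, 1)
  u_2 = (10/11, -14/11, -32/11)
  u_3 = (1, -1/5, 2/5)

Apply the Gram-Schmidt recurrence
  u_1 = v_1
  u_i = v_i − Σ_{j<i} ((v_i · u_j) / (u_j · u_j)) · u_j.

Step by step this gives:
  u_1 = (-1, -3, 1)
  u_2 = (10/11, -14/11, -32/11)
  u_3 = (1, -1/5, 2/5)

Orthogonality check:
  u_2 · u_1 = 0 (should be 0)
  u_3 · u_1 = 0 (should be 0)
  u_3 · u_2 = 0 (should be 0)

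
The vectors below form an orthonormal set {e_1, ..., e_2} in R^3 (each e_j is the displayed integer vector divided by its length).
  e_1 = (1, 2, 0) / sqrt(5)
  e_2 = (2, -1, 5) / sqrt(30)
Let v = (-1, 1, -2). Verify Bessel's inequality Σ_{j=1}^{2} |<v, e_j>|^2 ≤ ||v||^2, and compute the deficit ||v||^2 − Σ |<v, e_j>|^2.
Σ |<v, e_j>|^2 = 35/6; ||v||^2 = 6; deficit = 1/6

Write each e_j = u_j / sqrt(<u_j, u_j>) where u_j is the displayed integer vector. Then <v, e_j> = <v, u_j> / sqrt(<u_j, u_j>), so |<v, e_j>|^2 = <v, u_j>^2 / <u_j, u_j>.
Coefficients: <v, e_1> = 1/sqrt(5), <v, e_2> = -13/sqrt(30).
Square and sum: Σ |<v, e_j>|^2 = 35/6.
Compute ||v||^2 = v·v = 6.
Deficit = 6 − 35/6 = 1/6 ≥ 0, confirming Bessel's inequality. (The deficit equals ||v − Σ <v,e_j> e_j||^2, the squared distance from v to span{e_j}.)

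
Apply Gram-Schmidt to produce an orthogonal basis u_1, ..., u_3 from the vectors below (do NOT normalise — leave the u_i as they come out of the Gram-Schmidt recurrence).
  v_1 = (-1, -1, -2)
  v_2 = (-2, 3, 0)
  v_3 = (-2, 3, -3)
Orthogonal basis:
  u_1 = (-1, -1, -2)
  u_2 = (-13/6, 17/6, -1/3)
  u_3 = (90/77, 60/77, -75/77)

Apply the Gram-Schmidt recurrence
  u_1 = v_1
  u_i = v_i − Σ_{j<i} ((v_i · u_j) / (u_j · u_j)) · u_j.

Step by step this gives:
  u_1 = (-1, -1, -2)
  u_2 = (-13/6, 17/6, -1/3)
  u_3 = (90/77, 60/77, -75/77)

Orthogonality check:
  u_2 · u_1 = 0 (should be 0)
  u_3 · u_1 = 0 (should be 0)
  u_3 · u_2 = 0 (should be 0)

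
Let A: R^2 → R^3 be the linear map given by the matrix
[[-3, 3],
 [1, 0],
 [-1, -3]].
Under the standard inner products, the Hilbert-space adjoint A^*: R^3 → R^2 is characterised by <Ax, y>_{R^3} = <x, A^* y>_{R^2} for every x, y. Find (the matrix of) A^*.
A^* = A^T =
[[-3, 1, -1],
 [3, 0, -3]]

For real matrices with standard dot products, the defining identity <Ax, y> = <x, A^* y> gives (Ax)^T y = x^T (A^*) y, i.e. x^T A^T y = x^T (A^*) y. Since this holds for all x, y, we must have A^* = A^T. Therefore
A^* =
[[-3, 1, -1],
 [3, 0, -3]].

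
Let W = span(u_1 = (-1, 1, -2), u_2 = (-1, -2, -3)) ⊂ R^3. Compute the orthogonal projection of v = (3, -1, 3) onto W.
proj_W(v) = (100/59, -70/59, 210/59)

Set up U = [u_1 | ... | u_2] ∈ R^(3×2). The projector onto W = col(U) is P = U (U^T U)^(-1) U^T.
Compute U^T U =
  [6, 5]
  [5, 14],
and U^T v = (-10, -10).
Solve U^T U · c = U^T v for the coefficients: c = (-90/59, -10/59). The projection is proj_W(v) = U c.
Check: (v - proj_W(v)) · u_1 = 0  (should be 0).
Check: (v - proj_W(v)) · u_2 = 0  (should be 0).
Result: proj_W(v) = (100/59, -70/59, 210/59).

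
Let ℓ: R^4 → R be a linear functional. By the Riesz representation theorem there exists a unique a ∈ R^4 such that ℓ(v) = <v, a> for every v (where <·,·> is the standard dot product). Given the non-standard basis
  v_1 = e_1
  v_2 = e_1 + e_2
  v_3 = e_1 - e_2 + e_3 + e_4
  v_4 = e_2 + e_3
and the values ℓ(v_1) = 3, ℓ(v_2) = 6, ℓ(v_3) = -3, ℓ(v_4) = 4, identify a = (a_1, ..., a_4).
a = (3, 3, 1, -4)

Write a = (a_1, ..., a_4) in the standard basis. For each basis vector v_i, ℓ(v_i) = <v_i, a> is a linear equation in the a_j's. Collect the n equations into a matrix system V a = ℓ, where row i of V is v_i (expressed in the standard basis). Since V is invertible (lower-triangular with 1s on the diagonal, up to permutation), solve by back-substitution:
  V =
[[1, 0, 0, 0],
 [1, 1, 0, 0],
 [1, -1, 1, 1],
 [0, 1, 1, 0]]
  V a = (3, 6, -3, 4)
Solving gives a = (3, 3, 1, -4).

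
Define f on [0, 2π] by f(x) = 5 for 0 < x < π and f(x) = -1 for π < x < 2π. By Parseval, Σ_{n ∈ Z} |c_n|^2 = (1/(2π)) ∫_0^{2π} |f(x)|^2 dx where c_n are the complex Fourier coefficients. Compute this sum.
Σ |c_n|^2 = 13

Parseval equates the L^2 energy of f (normalised by 1/(2π)) with the ℓ^2 sum of its Fourier coefficients: (1/(2π)) ∫_0^{2π} |f|^2 = Σ |c_n|^2.
Compute the left side: (1/(2π)) [∫_0^π 5^2 dx + ∫_π^{2π} (-1)^2 dx] = (1/(2π)) · (25π + 1π) = (25 + 1)/2 = 13.
So Σ_{n ∈ Z} |c_n|^2 = 13.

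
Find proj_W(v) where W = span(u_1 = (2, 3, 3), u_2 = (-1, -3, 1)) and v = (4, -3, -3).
proj_W(v) = (-76/89, -87/89, -159/89)

Set up U = [u_1 | ... | u_2] ∈ R^(3×2). The projector onto W = col(U) is P = U (U^T U)^(-1) U^T.
Compute U^T U =
  [22, -8]
  [-8, 11],
and U^T v = (-10, 2).
Solve U^T U · c = U^T v for the coefficients: c = (-47/89, -18/89). The projection is proj_W(v) = U c.
Check: (v - proj_W(v)) · u_1 = 0  (should be 0).
Check: (v - proj_W(v)) · u_2 = 0  (should be 0).
Result: proj_W(v) = (-76/89, -87/89, -159/89).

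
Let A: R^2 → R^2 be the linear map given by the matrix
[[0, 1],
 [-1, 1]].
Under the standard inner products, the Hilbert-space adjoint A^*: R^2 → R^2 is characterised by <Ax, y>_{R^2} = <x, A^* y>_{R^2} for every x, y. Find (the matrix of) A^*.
A^* = A^T =
[[0, -1],
 [1, 1]]

For real matrices with standard dot products, the defining identity <Ax, y> = <x, A^* y> gives (Ax)^T y = x^T (A^*) y, i.e. x^T A^T y = x^T (A^*) y. Since this holds for all x, y, we must have A^* = A^T. Therefore
A^* =
[[0, -1],
 [1, 1]].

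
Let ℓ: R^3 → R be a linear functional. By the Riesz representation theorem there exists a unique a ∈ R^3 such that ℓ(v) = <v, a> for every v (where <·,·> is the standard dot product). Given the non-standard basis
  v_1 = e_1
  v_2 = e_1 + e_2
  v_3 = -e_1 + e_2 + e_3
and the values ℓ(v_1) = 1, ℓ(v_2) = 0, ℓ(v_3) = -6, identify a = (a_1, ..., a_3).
a = (1, -1, -4)

Write a = (a_1, ..., a_3) in the standard basis. For each basis vector v_i, ℓ(v_i) = <v_i, a> is a linear equation in the a_j's. Collect the n equations into a matrix system V a = ℓ, where row i of V is v_i (expressed in the standard basis). Since V is invertible (lower-triangular with 1s on the diagonal, up to permutation), solve by back-substitution:
  V =
[[1, 0, 0],
 [1, 1, 0],
 [-1, 1, 1]]
  V a = (1, 0, -6)
Solving gives a = (1, -1, -4).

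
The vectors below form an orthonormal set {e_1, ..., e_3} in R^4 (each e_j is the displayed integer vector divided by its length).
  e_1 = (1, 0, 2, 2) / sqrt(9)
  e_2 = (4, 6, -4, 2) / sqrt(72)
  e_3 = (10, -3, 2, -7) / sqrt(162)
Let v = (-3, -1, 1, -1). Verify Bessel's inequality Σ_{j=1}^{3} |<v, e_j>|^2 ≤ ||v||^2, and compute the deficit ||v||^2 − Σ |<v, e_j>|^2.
Σ |<v, e_j>|^2 = 11; ||v||^2 = 12; deficit = 1

Write each e_j = u_j / sqrt(<u_j, u_j>) where u_j is the displayed integer vector. Then <v, e_j> = <v, u_j> / sqrt(<u_j, u_j>), so |<v, e_j>|^2 = <v, u_j>^2 / <u_j, u_j>.
Coefficients: <v, e_1> = -3/sqrt(9), <v, e_2> = -24/sqrt(72), <v, e_3> = -18/sqrt(162).
Square and sum: Σ |<v, e_j>|^2 = 11.
Compute ||v||^2 = v·v = 12.
Deficit = 12 − 11 = 1 ≥ 0, confirming Bessel's inequality. (The deficit equals ||v − Σ <v,e_j> e_j||^2, the squared distance from v to span{e_j}.)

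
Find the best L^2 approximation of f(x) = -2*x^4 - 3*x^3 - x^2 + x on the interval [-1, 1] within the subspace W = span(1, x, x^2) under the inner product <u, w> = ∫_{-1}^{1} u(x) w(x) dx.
g(x) = -19*x^2/7 - 4*x/5 + 6/35

The best approximation g ∈ W is the orthogonal projection of f onto W. Writing g = a_0 + a_1 x + a_2 x^2, the coefficients solve the normal equations G · a = b where
  G_{ij} = <φ_i, φ_j> and b_i = <f, φ_i>, with φ_0 = 1, φ_1 = x, φ_2 = x^2.
G =
  [2, 0, 2/3]
  [0, 2/3, 0]
  [2/3, 0, 2/5],
b = (-22/15, -8/15, -34/35).
Solving gives a_0 = 6/35, a_1 = -4/5, a_2 = -19/7, so
  g(x) = -19*x^2/7 - 4*x/5 + 6/35.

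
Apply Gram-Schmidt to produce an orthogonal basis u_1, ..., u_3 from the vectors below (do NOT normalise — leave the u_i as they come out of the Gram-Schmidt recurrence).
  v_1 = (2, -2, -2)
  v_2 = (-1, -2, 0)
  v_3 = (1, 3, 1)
Orthogonal basis:
  u_1 = (2, -2, -2)
  u_2 = (-4/3, -5/3, 1/3)
  u_3 = (2/7, -1/7, 3/7)

Apply the Gram-Schmidt recurrence
  u_1 = v_1
  u_i = v_i − Σ_{j<i} ((v_i · u_j) / (u_j · u_j)) · u_j.

Step by step this gives:
  u_1 = (2, -2, -2)
  u_2 = (-4/3, -5/3, 1/3)
  u_3 = (2/7, -1/7, 3/7)

Orthogonality check:
  u_2 · u_1 = 0 (should be 0)
  u_3 · u_1 = 0 (should be 0)
  u_3 · u_2 = 0 (should be 0)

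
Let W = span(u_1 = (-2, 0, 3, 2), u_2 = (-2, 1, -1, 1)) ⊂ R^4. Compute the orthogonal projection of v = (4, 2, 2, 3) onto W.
proj_W(v) = (54/55, -97/110, 113/55, -1/10)

Set up U = [u_1 | ... | u_2] ∈ R^(4×2). The projector onto W = col(U) is P = U (U^T U)^(-1) U^T.
Compute U^T U =
  [17, 3]
  [3, 7],
and U^T v = (4, -5).
Solve U^T U · c = U^T v for the coefficients: c = (43/110, -97/110). The projection is proj_W(v) = U c.
Check: (v - proj_W(v)) · u_1 = 0  (should be 0).
Check: (v - proj_W(v)) · u_2 = 0  (should be 0).
Result: proj_W(v) = (54/55, -97/110, 113/55, -1/10).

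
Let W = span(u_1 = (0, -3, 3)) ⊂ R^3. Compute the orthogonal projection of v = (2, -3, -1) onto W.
proj_W(v) = (0, -1, 1)

Set up U = [u_1 | ... | u_1] ∈ R^(3×1). The projector onto W = col(U) is P = U (U^T U)^(-1) U^T.
Compute U^T U =
  [18],
and U^T v = (6).
Solve U^T U · c = U^T v for the coefficients: c = (1/3). The projection is proj_W(v) = U c.
Check: (v - proj_W(v)) · u_1 = 0  (should be 0).
Result: proj_W(v) = (0, -1, 1).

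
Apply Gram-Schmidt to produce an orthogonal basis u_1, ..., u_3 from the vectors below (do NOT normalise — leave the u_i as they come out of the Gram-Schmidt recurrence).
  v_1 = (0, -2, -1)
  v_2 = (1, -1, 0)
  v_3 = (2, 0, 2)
Orthogonal basis:
  u_1 = (0, -2, -1)
  u_2 = (1, -1/5, 2/5)
  u_3 = (-1/3, -1/3, 2/3)

Apply the Gram-Schmidt recurrence
  u_1 = v_1
  u_i = v_i − Σ_{j<i} ((v_i · u_j) / (u_j · u_j)) · u_j.

Step by step this gives:
  u_1 = (0, -2, -1)
  u_2 = (1, -1/5, 2/5)
  u_3 = (-1/3, -1/3, 2/3)

Orthogonality check:
  u_2 · u_1 = 0 (should be 0)
  u_3 · u_1 = 0 (should be 0)
  u_3 · u_2 = 0 (should be 0)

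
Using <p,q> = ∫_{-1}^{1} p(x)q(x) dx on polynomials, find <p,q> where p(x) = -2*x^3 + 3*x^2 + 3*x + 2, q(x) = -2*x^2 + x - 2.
<p,q> = -238/15

Expand the product: p(x)·q(x) = 4*x^5 - 8*x^4 + x^3 - 7*x^2 - 4*x - 4.
∫_{-1}^{1} of each monomial x^k gives [2/(k+1) if k even, 0 if k odd]. Integrating term-by-term (or equivalently evaluating the antiderivative F(x) = 2*x^6/3 - 8*x^5/5 + x^4/4 - 7*x^3/3 - 2*x^2 - 4*x at the endpoints):
  F(1) − F(−1) = -541/60 − (137/20) = -238/15.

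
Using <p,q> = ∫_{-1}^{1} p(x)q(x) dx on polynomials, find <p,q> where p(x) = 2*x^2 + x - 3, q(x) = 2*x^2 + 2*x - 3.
<p,q> = 194/15

Expand the product: p(x)·q(x) = 4*x^4 + 6*x^3 - 10*x^2 - 9*x + 9.
∫_{-1}^{1} of each monomial x^k gives [2/(k+1) if k even, 0 if k odd]. Integrating term-by-term (or equivalently evaluating the antiderivative F(x) = 4*x^5/5 + 3*x^4/2 - 10*x^3/3 - 9*x^2/2 + 9*x at the endpoints):
  F(1) − F(−1) = 52/15 − (-142/15) = 194/15.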